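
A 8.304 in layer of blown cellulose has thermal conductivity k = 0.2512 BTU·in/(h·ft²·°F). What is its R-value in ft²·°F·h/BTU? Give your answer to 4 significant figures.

R = L/k = 8.304/0.2512 = 33.057 ft²·°F·h/BTU

33.06 ft²·°F·h/BTU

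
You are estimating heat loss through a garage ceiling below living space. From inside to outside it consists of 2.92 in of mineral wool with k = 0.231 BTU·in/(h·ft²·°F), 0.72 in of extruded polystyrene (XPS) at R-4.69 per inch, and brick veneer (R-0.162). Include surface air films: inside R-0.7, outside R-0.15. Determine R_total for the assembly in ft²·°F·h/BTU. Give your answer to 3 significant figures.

2.92/0.231 = 12.64
0.72 × 4.69 = 3.377
R_total = 0.7 + 12.64 + 3.377 + 0.162 + 0.15 = 17.03 ft²·°F·h/BTU

17.0 ft²·°F·h/BTU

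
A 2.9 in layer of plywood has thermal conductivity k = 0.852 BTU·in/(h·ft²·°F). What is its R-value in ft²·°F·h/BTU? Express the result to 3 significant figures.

R = L/k = 2.9/0.852 = 3.404 ft²·°F·h/BTU

3.40 ft²·°F·h/BTU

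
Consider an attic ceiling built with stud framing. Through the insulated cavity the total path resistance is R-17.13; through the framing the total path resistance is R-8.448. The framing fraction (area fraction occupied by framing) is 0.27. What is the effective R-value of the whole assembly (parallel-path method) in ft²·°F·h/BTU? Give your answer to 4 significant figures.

13.41 ft²·°F·h/BTU

U_eff = 0.73/17.13 + 0.27/8.448 = 0.042615 + 0.03196 = 0.074576
R_eff = 1/U_eff = 13.409 ft²·°F·h/BTU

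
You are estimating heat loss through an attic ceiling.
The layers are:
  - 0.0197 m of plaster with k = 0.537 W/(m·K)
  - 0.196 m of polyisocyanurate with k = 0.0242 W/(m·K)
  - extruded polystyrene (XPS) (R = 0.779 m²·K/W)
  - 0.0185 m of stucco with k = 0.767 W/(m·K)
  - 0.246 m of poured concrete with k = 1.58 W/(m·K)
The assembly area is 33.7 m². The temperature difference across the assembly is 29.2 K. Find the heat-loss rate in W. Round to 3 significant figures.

0.0197/0.537 = 0.03669
0.196/0.0242 = 8.099
0.0185/0.767 = 0.02412
0.246/1.58 = 0.1557
R_total = 0.03669 + 8.099 + 0.779 + 0.02412 + 0.1557 = 9.095 m²·K/W
Q = A·ΔT/R = 33.7 × 29.2 / 9.095 = 108.2 W

108 W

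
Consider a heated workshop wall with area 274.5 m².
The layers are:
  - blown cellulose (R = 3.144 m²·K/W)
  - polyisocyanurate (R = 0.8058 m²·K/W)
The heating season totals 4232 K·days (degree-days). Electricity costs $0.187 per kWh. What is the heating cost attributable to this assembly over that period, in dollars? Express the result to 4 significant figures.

1320 dollars

R_total = 3.144 + 0.8058 = 3.9498 m²·K/W
E = A × HDD × 24 / R / 1000 = 274.5 × 4232 × 24 / 3.9498 / 1000 = 7058.7 kWh
Cost = 7058.7 × 0.187 = $1320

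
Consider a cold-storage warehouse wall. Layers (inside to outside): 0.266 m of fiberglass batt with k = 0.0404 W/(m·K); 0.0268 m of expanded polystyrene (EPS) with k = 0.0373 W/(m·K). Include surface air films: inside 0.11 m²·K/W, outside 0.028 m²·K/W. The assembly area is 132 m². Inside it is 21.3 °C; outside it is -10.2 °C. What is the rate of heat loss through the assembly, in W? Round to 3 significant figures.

0.266/0.0404 = 6.584
0.0268/0.0373 = 0.7185
R_total = 0.11 + 6.584 + 0.7185 + 0.028 = 7.441 m²·K/W
Q = A·ΔT/R = 132 × (21.3 − (-10.2)) / 7.441 = 558.8 W

559 W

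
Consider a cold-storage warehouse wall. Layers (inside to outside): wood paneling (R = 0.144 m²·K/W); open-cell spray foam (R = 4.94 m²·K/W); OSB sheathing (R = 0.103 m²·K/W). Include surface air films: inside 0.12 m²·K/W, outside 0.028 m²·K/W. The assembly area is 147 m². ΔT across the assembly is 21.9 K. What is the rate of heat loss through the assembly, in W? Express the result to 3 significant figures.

603 W

R_total = 0.12 + 0.144 + 4.94 + 0.103 + 0.028 = 5.335 m²·K/W
Q = A·ΔT/R = 147 × 21.9 / 5.335 = 603.4 W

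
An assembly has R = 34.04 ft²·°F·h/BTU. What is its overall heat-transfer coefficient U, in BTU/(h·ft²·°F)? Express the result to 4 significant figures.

U = 1/R = 1/34.04 = 0.029377

0.02938 BTU/(h·ft²·°F)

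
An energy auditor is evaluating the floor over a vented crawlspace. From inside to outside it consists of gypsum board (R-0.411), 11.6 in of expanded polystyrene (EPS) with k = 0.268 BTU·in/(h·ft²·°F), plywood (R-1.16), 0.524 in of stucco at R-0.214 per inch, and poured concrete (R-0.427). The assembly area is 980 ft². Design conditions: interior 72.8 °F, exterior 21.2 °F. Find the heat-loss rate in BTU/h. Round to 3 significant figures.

1110 BTU/h

11.6/0.268 = 43.28
0.524 × 0.214 = 0.1121
R_total = 0.411 + 43.28 + 1.16 + 0.1121 + 0.427 = 45.39 ft²·°F·h/BTU
Q = A·ΔT/R = 980 × (72.8 − 21.2) / 45.39 = 1114 BTU/h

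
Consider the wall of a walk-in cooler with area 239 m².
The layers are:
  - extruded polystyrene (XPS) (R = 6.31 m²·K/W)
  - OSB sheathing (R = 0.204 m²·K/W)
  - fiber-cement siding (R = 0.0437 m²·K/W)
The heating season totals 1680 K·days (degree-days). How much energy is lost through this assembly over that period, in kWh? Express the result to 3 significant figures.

1470 kWh

R_total = 6.31 + 0.204 + 0.0437 = 6.558 m²·K/W
E = A × HDD × 24 / R / 1000 = 239 × 1680 × 24 / 6.558 / 1000 = 1469 kWh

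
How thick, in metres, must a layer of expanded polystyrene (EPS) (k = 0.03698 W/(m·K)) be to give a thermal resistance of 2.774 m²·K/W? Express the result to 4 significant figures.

L = R·k = 2.774 × 0.03698 = 0.10258 m

0.1026 m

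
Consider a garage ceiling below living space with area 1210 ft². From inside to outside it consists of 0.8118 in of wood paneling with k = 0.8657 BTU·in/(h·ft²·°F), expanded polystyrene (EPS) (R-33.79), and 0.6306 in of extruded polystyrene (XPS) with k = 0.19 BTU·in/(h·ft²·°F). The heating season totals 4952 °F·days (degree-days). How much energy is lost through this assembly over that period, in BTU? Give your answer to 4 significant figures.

3780000 BTU

0.8118/0.8657 = 0.93774
0.6306/0.19 = 3.3189
R_total = 0.93774 + 33.79 + 3.3189 = 38.047 ft²·°F·h/BTU
E = A × HDD × 24 / R = 1210 × 4952 × 24 / 38.047 = 3779700 BTU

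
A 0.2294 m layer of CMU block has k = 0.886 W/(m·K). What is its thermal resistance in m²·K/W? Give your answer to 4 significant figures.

0.2589 m²·K/W

R = L/k = 0.2294/0.886 = 0.25892 m²·K/W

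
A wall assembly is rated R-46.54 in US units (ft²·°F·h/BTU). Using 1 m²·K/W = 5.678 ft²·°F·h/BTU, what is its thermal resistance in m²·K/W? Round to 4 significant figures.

R_SI = 46.54/5.678 = 8.1965

8.197 m²·K/W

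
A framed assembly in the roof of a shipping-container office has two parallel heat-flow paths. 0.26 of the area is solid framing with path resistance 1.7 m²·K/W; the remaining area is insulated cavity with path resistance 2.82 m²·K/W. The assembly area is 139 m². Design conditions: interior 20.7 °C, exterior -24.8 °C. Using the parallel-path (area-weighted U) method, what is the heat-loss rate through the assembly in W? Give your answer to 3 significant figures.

U_eff = 0.74/2.82 + 0.26/1.7 = 0.2624 + 0.1529 = 0.4154
R_eff = 1/U_eff = 2.408 m²·K/W
Q = 139 × (20.7 − (-24.8)) / 2.408 = 2627 W

2630 W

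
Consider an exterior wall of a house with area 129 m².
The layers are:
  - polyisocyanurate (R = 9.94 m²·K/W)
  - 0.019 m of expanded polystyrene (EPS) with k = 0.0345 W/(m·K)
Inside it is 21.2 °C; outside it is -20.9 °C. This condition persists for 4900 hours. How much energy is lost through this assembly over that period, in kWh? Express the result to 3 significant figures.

0.019/0.0345 = 0.5507
R_total = 9.94 + 0.5507 = 10.49 m²·K/W
Q = 129 × (21.2 − (-20.9)) / 10.49 = 517.7 W
E = 517.7 W × 4900 h / 1000 = 2537 kWh

2540 kWh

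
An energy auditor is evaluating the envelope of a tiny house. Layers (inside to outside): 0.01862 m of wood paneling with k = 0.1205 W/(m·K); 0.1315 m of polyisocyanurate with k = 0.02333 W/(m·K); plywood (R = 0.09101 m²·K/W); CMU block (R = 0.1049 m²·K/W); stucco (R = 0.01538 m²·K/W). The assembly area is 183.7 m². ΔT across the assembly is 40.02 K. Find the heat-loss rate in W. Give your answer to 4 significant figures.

1225 W

0.01862/0.1205 = 0.15452
0.1315/0.02333 = 5.6365
R_total = 0.15452 + 5.6365 + 0.09101 + 0.1049 + 0.01538 = 6.0023 m²·K/W
Q = A·ΔT/R = 183.7 × 40.02 / 6.0023 = 1224.8 W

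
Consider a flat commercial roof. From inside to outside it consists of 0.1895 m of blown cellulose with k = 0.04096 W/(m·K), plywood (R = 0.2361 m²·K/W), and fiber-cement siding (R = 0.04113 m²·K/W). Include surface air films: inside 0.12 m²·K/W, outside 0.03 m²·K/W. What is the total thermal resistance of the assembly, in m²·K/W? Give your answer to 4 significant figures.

5.054 m²·K/W

0.1895/0.04096 = 4.6265
R_total = 0.12 + 4.6265 + 0.2361 + 0.04113 + 0.03 = 5.0537 m²·K/W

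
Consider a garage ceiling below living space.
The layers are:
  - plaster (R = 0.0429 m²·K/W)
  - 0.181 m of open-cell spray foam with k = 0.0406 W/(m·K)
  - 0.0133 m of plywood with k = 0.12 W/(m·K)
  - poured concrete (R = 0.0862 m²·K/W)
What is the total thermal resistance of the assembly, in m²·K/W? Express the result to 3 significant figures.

4.70 m²·K/W

0.181/0.0406 = 4.458
0.0133/0.12 = 0.1108
R_total = 0.0429 + 4.458 + 0.1108 + 0.0862 = 4.698 m²·K/W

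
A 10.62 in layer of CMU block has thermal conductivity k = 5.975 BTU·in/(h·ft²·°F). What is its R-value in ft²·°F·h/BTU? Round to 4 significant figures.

1.777 ft²·°F·h/BTU

R = L/k = 10.62/5.975 = 1.7774 ft²·°F·h/BTU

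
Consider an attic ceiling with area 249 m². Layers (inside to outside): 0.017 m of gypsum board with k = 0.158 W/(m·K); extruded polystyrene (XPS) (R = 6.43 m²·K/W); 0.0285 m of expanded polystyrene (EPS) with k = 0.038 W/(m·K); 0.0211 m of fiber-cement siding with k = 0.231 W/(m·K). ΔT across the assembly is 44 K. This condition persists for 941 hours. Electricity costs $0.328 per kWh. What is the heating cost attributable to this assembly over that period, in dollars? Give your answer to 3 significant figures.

0.017/0.158 = 0.1076
0.0285/0.038 = 0.75
0.0211/0.231 = 0.09134
R_total = 0.1076 + 6.43 + 0.75 + 0.09134 = 7.379 m²·K/W
Q = 249 × 44 / 7.379 = 1485 W
E = 1485 W × 941 h / 1000 = 1397 kWh
Cost = 1397 × 0.328 = $458.3

458 dollars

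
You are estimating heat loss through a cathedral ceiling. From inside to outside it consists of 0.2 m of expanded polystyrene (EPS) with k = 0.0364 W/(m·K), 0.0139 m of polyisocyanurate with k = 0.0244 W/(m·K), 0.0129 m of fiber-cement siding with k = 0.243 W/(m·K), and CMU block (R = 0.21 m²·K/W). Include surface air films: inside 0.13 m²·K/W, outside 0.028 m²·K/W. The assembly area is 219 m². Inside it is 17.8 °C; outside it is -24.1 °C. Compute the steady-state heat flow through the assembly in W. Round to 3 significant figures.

1410 W

0.2/0.0364 = 5.495
0.0139/0.0244 = 0.5697
0.0129/0.243 = 0.05309
R_total = 0.13 + 5.495 + 0.5697 + 0.05309 + 0.21 + 0.028 = 6.485 m²·K/W
Q = A·ΔT/R = 219 × (17.8 − (-24.1)) / 6.485 = 1415 W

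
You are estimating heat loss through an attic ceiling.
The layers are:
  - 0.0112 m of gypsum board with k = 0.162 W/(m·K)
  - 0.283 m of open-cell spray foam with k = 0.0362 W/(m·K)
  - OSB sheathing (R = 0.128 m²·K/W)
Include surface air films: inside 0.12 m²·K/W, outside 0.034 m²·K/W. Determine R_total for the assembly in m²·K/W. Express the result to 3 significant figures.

8.17 m²·K/W

0.0112/0.162 = 0.06914
0.283/0.0362 = 7.818
R_total = 0.12 + 0.06914 + 7.818 + 0.128 + 0.034 = 8.169 m²·K/W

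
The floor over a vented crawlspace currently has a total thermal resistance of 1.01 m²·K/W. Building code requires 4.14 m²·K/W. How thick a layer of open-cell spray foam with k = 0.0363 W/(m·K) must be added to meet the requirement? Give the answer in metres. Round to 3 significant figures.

ΔR = 4.14 − 1.01 = 3.13 m²·K/W
L = ΔR × k = 3.13 × 0.0363 = 0.1136 m

0.114 m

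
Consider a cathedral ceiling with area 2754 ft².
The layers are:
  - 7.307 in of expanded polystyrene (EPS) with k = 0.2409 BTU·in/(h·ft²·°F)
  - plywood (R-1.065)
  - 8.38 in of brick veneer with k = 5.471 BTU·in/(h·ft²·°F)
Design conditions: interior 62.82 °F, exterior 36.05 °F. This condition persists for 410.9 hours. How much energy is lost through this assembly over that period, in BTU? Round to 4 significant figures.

7.307/0.2409 = 30.332
8.38/5.471 = 1.5317
R_total = 30.332 + 1.065 + 1.5317 = 32.929 ft²·°F·h/BTU
Q = 2754 × (62.82 − 36.05) / 32.929 = 2238.9 BTU/h
E = 2238.9 × 410.9 = 919970 BTU

920000 BTU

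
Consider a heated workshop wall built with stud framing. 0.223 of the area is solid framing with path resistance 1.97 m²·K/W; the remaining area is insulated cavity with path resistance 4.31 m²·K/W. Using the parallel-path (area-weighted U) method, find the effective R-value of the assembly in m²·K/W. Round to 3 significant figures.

3.41 m²·K/W

U_eff = 0.777/4.31 + 0.223/1.97 = 0.1803 + 0.1132 = 0.2935
R_eff = 1/U_eff = 3.407 m²·K/W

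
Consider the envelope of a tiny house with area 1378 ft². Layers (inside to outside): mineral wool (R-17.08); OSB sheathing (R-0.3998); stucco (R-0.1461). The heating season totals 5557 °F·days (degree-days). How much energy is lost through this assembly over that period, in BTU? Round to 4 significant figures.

R_total = 17.08 + 0.3998 + 0.1461 = 17.626 ft²·°F·h/BTU
E = A × HDD × 24 / R = 1378 × 5557 × 24 / 17.626 = 10427000 BTU

10430000 BTU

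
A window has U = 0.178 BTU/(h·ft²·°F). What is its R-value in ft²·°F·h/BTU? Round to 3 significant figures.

5.62 ft²·°F·h/BTU

R = 1/U = 1/0.178 = 5.618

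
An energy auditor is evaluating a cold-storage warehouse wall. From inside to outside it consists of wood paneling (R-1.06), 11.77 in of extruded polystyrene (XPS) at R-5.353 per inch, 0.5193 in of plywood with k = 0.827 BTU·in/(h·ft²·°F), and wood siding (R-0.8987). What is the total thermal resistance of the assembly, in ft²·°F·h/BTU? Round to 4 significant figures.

11.77 × 5.353 = 63.005
0.5193/0.827 = 0.62793
R_total = 1.06 + 63.005 + 0.62793 + 0.8987 = 65.591 ft²·°F·h/BTU

65.59 ft²·°F·h/BTU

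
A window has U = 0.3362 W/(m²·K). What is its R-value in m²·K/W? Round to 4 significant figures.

R = 1/U = 1/0.3362 = 2.9744

2.974 m²·K/W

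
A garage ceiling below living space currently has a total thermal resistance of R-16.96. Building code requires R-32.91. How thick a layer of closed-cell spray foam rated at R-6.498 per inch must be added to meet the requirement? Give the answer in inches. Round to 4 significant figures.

2.455 in

ΔR = 32.91 − 16.96 = 15.95 ft²·°F·h/BTU
L = ΔR / (R/in) = 15.95/6.498 = 2.4546 in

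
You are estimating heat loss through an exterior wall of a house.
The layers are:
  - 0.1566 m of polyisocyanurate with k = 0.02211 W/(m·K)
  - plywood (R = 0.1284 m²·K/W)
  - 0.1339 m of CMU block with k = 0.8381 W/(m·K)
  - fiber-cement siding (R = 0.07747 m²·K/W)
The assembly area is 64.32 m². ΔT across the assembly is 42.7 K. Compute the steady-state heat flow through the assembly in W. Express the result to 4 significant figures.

0.1566/0.02211 = 7.0828
0.1339/0.8381 = 0.15977
R_total = 7.0828 + 0.1284 + 0.15977 + 0.07747 = 7.4484 m²·K/W
Q = A·ΔT/R = 64.32 × 42.7 / 7.4484 = 368.73 W

368.7 W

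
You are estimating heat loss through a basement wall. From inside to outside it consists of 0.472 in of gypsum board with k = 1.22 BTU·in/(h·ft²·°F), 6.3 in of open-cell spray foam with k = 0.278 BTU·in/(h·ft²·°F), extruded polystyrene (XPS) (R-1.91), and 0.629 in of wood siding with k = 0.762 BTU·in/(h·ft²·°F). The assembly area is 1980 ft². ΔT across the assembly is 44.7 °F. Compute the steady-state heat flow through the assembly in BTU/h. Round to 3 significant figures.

0.472/1.22 = 0.3869
6.3/0.278 = 22.66
0.629/0.762 = 0.8255
R_total = 0.3869 + 22.66 + 1.91 + 0.8255 = 25.78 ft²·°F·h/BTU
Q = A·ΔT/R = 1980 × 44.7 / 25.78 = 3433 BTU/h

3430 BTU/h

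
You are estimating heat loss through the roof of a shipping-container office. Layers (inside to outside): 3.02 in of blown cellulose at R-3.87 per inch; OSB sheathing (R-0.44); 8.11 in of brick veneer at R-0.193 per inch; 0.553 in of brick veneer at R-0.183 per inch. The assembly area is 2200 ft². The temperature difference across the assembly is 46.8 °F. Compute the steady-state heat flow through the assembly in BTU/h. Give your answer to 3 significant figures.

7460 BTU/h

3.02 × 3.87 = 11.69
8.11 × 0.193 = 1.565
0.553 × 0.183 = 0.1012
R_total = 11.69 + 0.44 + 1.565 + 0.1012 = 13.79 ft²·°F·h/BTU
Q = A·ΔT/R = 2200 × 46.8 / 13.79 = 7464 BTU/h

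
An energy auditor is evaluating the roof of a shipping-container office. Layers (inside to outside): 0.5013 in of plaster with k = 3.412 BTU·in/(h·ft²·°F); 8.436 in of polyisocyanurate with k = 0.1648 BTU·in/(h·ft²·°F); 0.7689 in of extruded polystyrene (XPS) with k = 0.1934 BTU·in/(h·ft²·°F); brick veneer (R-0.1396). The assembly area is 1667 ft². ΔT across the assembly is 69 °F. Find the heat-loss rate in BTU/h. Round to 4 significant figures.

2074 BTU/h

0.5013/3.412 = 0.14692
8.436/0.1648 = 51.189
0.7689/0.1934 = 3.9757
R_total = 0.14692 + 51.189 + 3.9757 + 0.1396 = 55.452 ft²·°F·h/BTU
Q = A·ΔT/R = 1667 × 69 / 55.452 = 2074.3 BTU/h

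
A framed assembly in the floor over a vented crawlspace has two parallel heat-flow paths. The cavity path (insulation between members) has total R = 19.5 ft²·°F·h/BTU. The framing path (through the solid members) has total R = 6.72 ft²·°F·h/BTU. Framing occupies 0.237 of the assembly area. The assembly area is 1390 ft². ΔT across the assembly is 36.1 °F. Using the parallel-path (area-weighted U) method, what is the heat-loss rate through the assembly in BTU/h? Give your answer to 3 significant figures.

U_eff = 0.763/19.5 + 0.237/6.72 = 0.03913 + 0.03527 = 0.0744
R_eff = 1/U_eff = 13.44 ft²·°F·h/BTU
Q = 1390 × 36.1 / 13.44 = 3733 BTU/h

3730 BTU/h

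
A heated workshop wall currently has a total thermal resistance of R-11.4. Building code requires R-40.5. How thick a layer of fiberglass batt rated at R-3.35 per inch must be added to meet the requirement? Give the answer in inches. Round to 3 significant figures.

ΔR = 40.5 − 11.4 = 29.1 ft²·°F·h/BTU
L = ΔR / (R/in) = 29.1/3.35 = 8.687 in

8.69 in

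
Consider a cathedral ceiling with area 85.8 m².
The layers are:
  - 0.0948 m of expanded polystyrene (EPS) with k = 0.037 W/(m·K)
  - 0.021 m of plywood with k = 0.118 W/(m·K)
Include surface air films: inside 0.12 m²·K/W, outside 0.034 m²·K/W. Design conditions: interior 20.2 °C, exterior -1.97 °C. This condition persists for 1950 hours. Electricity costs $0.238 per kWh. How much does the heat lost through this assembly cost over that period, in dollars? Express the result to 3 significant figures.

0.0948/0.037 = 2.562
0.021/0.118 = 0.178
R_total = 0.12 + 2.562 + 0.178 + 0.034 = 2.894 m²·K/W
Q = 85.8 × (20.2 − (-1.97)) / 2.894 = 657.3 W
E = 657.3 W × 1950 h / 1000 = 1282 kWh
Cost = 1282 × 0.238 = $305

305 dollars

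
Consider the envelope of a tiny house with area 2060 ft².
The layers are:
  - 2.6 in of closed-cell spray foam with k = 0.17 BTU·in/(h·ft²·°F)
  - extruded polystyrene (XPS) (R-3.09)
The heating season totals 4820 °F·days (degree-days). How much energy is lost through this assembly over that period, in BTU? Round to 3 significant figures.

13000000 BTU

2.6/0.17 = 15.29
R_total = 15.29 + 3.09 = 18.38 ft²·°F·h/BTU
E = A × HDD × 24 / R = 2060 × 4820 × 24 / 18.38 = 12960000 BTU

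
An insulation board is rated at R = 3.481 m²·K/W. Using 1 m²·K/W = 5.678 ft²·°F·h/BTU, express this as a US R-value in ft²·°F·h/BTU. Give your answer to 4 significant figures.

R_US = 3.481 × 5.678 = 19.765

19.77 ft²·°F·h/BTU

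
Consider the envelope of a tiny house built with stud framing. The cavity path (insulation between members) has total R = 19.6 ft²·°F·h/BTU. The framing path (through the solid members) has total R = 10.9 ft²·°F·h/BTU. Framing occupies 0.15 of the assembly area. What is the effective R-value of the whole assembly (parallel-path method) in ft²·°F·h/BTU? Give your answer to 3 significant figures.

U_eff = 0.85/19.6 + 0.15/10.9 = 0.04337 + 0.01376 = 0.05713
R_eff = 1/U_eff = 17.5 ft²·°F·h/BTU

17.5 ft²·°F·h/BTU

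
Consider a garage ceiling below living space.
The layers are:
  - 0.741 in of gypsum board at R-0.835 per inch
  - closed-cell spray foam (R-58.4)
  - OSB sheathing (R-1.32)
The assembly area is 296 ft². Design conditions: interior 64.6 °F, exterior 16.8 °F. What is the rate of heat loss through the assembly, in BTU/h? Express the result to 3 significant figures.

0.741 × 0.835 = 0.6187
R_total = 0.6187 + 58.4 + 1.32 = 60.34 ft²·°F·h/BTU
Q = A·ΔT/R = 296 × (64.6 − 16.8) / 60.34 = 234.5 BTU/h

234 BTU/h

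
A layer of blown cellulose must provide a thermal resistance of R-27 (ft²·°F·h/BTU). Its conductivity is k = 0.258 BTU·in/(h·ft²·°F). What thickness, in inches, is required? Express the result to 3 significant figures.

L = R × k = 27 × 0.258 = 6.966 in

6.97 in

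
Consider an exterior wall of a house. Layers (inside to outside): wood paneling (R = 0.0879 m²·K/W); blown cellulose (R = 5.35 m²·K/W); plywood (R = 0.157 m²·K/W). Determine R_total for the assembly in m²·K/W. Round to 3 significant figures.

R_total = 0.0879 + 5.35 + 0.157 = 5.595 m²·K/W

5.59 m²·K/W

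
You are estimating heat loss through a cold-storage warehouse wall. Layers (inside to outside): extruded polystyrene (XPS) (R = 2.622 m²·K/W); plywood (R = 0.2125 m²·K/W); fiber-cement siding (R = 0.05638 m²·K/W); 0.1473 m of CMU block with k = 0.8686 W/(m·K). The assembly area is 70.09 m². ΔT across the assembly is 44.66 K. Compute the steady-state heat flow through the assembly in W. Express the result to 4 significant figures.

1023 W

0.1473/0.8686 = 0.16958
R_total = 2.622 + 0.2125 + 0.05638 + 0.16958 = 3.0605 m²·K/W
Q = A·ΔT/R = 70.09 × 44.66 / 3.0605 = 1022.8 W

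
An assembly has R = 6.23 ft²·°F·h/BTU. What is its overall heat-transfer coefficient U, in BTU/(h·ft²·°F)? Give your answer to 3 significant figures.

0.161 BTU/(h·ft²·°F)

U = 1/R = 1/6.23 = 0.1605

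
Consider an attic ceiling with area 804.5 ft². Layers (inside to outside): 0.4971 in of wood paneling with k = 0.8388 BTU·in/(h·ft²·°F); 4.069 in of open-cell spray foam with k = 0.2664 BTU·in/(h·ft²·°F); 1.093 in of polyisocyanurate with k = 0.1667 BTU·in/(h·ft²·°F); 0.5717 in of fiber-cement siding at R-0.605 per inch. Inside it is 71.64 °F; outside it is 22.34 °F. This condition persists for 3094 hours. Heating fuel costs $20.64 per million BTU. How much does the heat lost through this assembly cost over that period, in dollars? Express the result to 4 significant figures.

0.4971/0.8388 = 0.59263
4.069/0.2664 = 15.274
1.093/0.1667 = 6.5567
0.5717 × 0.605 = 0.34588
R_total = 0.59263 + 15.274 + 6.5567 + 0.34588 = 22.769 ft²·°F·h/BTU
Q = 804.5 × (71.64 − 22.34) / 22.769 = 1741.9 BTU/h
E = 1741.9 × 3094 = 5389500 BTU
Cost = 5389500/10⁶ × 20.64 = $111.24

111.2 dollars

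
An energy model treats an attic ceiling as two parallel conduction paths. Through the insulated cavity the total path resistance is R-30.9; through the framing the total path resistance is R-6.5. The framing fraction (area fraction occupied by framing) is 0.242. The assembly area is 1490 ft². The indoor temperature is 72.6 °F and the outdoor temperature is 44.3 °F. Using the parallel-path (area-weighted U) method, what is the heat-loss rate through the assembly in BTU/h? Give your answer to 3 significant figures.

U_eff = 0.758/30.9 + 0.242/6.5 = 0.02453 + 0.03723 = 0.06176
R_eff = 1/U_eff = 16.19 ft²·°F·h/BTU
Q = 1490 × (72.6 − 44.3) / 16.19 = 2604 BTU/h

2600 BTU/h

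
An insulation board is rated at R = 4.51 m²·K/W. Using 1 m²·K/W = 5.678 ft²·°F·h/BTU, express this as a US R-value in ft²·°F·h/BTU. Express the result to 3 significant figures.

25.6 ft²·°F·h/BTU

R_US = 4.51 × 5.678 = 25.61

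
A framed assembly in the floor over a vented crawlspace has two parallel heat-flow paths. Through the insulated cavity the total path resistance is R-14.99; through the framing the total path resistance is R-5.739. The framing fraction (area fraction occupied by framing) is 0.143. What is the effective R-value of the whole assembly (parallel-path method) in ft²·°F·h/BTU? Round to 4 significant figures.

12.18 ft²·°F·h/BTU

U_eff = 0.857/14.99 + 0.143/5.739 = 0.057171 + 0.024917 = 0.082089
R_eff = 1/U_eff = 12.182 ft²·°F·h/BTU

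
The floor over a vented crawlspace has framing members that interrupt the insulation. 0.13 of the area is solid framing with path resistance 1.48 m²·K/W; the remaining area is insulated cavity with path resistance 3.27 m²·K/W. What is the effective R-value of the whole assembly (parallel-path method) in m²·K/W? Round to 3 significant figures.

2.83 m²·K/W

U_eff = 0.87/3.27 + 0.13/1.48 = 0.2661 + 0.08784 = 0.3539
R_eff = 1/U_eff = 2.826 m²·K/W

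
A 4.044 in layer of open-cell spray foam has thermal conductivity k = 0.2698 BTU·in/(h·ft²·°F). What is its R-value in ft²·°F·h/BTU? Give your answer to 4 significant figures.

R = L/k = 4.044/0.2698 = 14.989 ft²·°F·h/BTU

14.99 ft²·°F·h/BTU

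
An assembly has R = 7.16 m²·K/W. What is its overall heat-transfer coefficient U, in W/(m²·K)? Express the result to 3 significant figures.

U = 1/R = 1/7.16 = 0.1397

0.140 W/(m²·K)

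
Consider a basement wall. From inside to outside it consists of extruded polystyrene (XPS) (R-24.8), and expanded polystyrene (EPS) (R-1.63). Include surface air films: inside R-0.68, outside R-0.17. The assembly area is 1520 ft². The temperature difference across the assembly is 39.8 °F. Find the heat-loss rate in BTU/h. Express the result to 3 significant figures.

2220 BTU/h

R_total = 0.68 + 24.8 + 1.63 + 0.17 = 27.28 ft²·°F·h/BTU
Q = A·ΔT/R = 1520 × 39.8 / 27.28 = 2218 BTU/h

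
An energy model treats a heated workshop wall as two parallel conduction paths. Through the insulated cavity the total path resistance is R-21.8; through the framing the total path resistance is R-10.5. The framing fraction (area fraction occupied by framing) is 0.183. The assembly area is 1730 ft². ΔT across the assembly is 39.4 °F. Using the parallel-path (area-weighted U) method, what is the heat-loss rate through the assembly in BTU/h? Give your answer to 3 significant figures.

3740 BTU/h

U_eff = 0.817/21.8 + 0.183/10.5 = 0.03748 + 0.01743 = 0.05491
R_eff = 1/U_eff = 18.21 ft²·°F·h/BTU
Q = 1730 × 39.4 / 18.21 = 3742 BTU/h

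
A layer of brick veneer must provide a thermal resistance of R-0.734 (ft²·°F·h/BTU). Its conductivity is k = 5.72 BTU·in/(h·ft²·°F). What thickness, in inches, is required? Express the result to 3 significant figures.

4.20 in

L = R × k = 0.734 × 5.72 = 4.198 in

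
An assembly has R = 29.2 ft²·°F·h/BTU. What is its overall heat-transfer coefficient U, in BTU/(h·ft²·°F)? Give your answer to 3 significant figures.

0.0342 BTU/(h·ft²·°F)

U = 1/R = 1/29.2 = 0.03425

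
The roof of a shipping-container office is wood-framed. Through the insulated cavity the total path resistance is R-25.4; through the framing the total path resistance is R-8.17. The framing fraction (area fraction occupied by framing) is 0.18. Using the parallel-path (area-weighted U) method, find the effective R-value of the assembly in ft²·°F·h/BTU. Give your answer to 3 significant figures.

18.4 ft²·°F·h/BTU

U_eff = 0.82/25.4 + 0.18/8.17 = 0.03228 + 0.02203 = 0.05432
R_eff = 1/U_eff = 18.41 ft²·°F·h/BTU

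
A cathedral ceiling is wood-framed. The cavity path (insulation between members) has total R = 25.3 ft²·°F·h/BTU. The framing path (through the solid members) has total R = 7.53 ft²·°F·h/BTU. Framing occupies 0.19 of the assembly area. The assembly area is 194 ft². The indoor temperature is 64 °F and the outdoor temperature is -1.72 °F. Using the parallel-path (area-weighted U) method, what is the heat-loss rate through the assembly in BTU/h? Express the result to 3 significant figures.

U_eff = 0.81/25.3 + 0.19/7.53 = 0.03202 + 0.02523 = 0.05725
R_eff = 1/U_eff = 17.47 ft²·°F·h/BTU
Q = 194 × (64 − (-1.72)) / 17.47 = 729.9 BTU/h

730 BTU/h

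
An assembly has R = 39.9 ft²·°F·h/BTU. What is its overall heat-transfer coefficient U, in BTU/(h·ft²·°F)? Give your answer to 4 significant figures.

U = 1/R = 1/39.9 = 0.025063

0.02506 BTU/(h·ft²·°F)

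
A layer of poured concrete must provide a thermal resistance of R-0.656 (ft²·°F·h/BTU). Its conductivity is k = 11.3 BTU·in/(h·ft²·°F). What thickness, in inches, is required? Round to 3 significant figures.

L = R × k = 0.656 × 11.3 = 7.413 in

7.41 in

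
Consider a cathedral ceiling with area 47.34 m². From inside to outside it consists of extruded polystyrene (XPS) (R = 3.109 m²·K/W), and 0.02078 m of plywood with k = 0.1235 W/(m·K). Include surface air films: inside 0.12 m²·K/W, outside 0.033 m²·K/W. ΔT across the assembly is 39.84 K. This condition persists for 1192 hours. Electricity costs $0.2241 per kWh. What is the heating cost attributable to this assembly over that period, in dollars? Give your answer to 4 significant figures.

0.02078/0.1235 = 0.16826
R_total = 0.12 + 3.109 + 0.16826 + 0.033 = 3.4303 m²·K/W
Q = 47.34 × 39.84 / 3.4303 = 549.82 W
E = 549.82 W × 1192 h / 1000 = 655.39 kWh
Cost = 655.39 × 0.2241 = $146.87

146.9 dollars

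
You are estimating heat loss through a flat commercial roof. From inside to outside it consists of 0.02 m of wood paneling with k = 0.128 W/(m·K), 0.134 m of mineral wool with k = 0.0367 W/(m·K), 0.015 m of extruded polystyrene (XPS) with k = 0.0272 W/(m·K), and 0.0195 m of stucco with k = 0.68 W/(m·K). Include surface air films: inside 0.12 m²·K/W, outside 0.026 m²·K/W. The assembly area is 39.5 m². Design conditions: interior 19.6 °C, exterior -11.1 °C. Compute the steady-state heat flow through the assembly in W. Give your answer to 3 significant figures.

0.02/0.128 = 0.1562
0.134/0.0367 = 3.651
0.015/0.0272 = 0.5515
0.0195/0.68 = 0.02868
R_total = 0.12 + 0.1562 + 3.651 + 0.5515 + 0.02868 + 0.026 = 4.534 m²·K/W
Q = A·ΔT/R = 39.5 × (19.6 − (-11.1)) / 4.534 = 267.5 W

267 W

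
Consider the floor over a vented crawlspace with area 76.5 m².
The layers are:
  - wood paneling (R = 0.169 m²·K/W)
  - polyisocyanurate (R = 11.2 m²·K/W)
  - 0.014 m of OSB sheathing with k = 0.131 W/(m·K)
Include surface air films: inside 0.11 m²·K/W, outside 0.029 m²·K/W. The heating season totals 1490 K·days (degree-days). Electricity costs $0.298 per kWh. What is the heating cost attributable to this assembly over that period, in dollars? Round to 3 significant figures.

70.2 dollars

0.014/0.131 = 0.1069
R_total = 0.11 + 0.169 + 11.2 + 0.1069 + 0.029 = 11.61 m²·K/W
E = A × HDD × 24 / R / 1000 = 76.5 × 1490 × 24 / 11.61 / 1000 = 235.5 kWh
Cost = 235.5 × 0.298 = $70.19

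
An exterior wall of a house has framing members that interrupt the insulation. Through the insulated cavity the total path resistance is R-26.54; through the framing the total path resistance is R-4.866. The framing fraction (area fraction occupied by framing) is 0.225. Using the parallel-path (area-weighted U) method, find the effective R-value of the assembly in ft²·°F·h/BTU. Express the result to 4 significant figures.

13.26 ft²·°F·h/BTU

U_eff = 0.775/26.54 + 0.225/4.866 = 0.029201 + 0.046239 = 0.07544
R_eff = 1/U_eff = 13.255 ft²·°F·h/BTU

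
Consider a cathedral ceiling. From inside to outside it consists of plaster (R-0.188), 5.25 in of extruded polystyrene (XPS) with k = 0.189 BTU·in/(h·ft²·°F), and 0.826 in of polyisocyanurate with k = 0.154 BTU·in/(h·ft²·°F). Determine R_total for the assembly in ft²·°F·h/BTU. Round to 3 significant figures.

33.3 ft²·°F·h/BTU

5.25/0.189 = 27.78
0.826/0.154 = 5.364
R_total = 0.188 + 27.78 + 5.364 = 33.33 ft²·°F·h/BTU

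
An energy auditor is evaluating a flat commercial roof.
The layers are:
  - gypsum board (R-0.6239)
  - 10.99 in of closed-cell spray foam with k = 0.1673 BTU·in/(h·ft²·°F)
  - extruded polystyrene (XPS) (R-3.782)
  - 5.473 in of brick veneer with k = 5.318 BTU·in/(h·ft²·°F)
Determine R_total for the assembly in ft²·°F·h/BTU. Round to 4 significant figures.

71.13 ft²·°F·h/BTU

10.99/0.1673 = 65.69
5.473/5.318 = 1.0291
R_total = 0.6239 + 65.69 + 3.782 + 1.0291 = 71.125 ft²·°F·h/BTU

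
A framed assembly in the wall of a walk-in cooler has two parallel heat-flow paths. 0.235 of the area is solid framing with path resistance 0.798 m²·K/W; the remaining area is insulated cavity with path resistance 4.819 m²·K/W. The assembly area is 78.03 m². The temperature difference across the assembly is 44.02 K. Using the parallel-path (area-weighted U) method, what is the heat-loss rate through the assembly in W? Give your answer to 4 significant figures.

1557 W

U_eff = 0.765/4.819 + 0.235/0.798 = 0.15875 + 0.29449 = 0.45323
R_eff = 1/U_eff = 2.2064 m²·K/W
Q = 78.03 × 44.02 / 2.2064 = 1556.8 W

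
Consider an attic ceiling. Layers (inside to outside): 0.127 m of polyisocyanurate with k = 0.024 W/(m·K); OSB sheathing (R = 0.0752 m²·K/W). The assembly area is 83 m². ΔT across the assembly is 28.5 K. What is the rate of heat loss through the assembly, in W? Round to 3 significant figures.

0.127/0.024 = 5.292
R_total = 5.292 + 0.0752 = 5.367 m²·K/W
Q = A·ΔT/R = 83 × 28.5 / 5.367 = 440.8 W

441 W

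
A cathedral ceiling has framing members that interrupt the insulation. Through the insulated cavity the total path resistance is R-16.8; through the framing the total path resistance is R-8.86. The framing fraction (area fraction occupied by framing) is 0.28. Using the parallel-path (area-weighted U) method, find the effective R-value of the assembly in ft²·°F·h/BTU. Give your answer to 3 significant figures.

13.4 ft²·°F·h/BTU

U_eff = 0.72/16.8 + 0.28/8.86 = 0.04286 + 0.0316 = 0.07446
R_eff = 1/U_eff = 13.43 ft²·°F·h/BTU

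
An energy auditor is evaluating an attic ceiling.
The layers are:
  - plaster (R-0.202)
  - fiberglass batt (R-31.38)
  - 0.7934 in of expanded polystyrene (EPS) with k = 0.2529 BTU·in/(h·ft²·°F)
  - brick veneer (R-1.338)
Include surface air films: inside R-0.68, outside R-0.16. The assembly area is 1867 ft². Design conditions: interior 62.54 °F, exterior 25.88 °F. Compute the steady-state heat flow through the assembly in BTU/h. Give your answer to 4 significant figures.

1855 BTU/h

0.7934/0.2529 = 3.1372
R_total = 0.68 + 0.202 + 31.38 + 3.1372 + 1.338 + 0.16 = 36.897 ft²·°F·h/BTU
Q = A·ΔT/R = 1867 × (62.54 − 25.88) / 36.897 = 1855 BTU/h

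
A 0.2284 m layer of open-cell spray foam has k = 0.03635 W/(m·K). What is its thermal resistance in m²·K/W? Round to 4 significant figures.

R = L/k = 0.2284/0.03635 = 6.2834 m²·K/W

6.283 m²·K/W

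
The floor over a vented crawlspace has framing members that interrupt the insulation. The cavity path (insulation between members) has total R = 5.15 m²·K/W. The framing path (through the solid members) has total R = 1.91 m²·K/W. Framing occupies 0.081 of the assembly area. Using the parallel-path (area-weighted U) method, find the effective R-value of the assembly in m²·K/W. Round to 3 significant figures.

U_eff = 0.919/5.15 + 0.081/1.91 = 0.1784 + 0.04241 = 0.2209
R_eff = 1/U_eff = 4.528 m²·K/W

4.53 m²·K/W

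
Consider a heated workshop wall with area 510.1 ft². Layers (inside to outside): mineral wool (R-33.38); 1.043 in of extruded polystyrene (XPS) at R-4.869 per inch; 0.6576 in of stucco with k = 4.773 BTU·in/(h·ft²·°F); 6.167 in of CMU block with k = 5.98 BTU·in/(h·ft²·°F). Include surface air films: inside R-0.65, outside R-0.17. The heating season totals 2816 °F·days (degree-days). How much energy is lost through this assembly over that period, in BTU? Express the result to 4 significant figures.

1.043 × 4.869 = 5.0784
0.6576/4.773 = 0.13777
6.167/5.98 = 1.0313
R_total = 0.65 + 33.38 + 5.0784 + 0.13777 + 1.0313 + 0.17 = 40.447 ft²·°F·h/BTU
E = A × HDD × 24 / R = 510.1 × 2816 × 24 / 40.447 = 852330 BTU

852300 BTU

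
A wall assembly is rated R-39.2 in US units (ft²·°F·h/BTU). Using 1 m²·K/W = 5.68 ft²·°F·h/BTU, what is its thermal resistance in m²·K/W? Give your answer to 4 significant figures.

6.901 m²·K/W

R_SI = 39.2/5.68 = 6.9014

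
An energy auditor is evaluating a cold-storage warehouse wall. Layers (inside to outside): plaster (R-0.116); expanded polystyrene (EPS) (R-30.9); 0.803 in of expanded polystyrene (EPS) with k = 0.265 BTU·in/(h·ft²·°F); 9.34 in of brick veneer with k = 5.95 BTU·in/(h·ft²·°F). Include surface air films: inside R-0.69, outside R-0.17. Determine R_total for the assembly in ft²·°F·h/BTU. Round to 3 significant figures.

36.5 ft²·°F·h/BTU

0.803/0.265 = 3.03
9.34/5.95 = 1.57
R_total = 0.69 + 0.116 + 30.9 + 3.03 + 1.57 + 0.17 = 36.48 ft²·°F·h/BTU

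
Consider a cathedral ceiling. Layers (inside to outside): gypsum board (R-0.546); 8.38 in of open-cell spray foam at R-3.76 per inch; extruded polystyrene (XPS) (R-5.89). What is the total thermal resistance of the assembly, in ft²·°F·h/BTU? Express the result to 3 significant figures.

8.38 × 3.76 = 31.51
R_total = 0.546 + 31.51 + 5.89 = 37.94 ft²·°F·h/BTU

37.9 ft²·°F·h/BTU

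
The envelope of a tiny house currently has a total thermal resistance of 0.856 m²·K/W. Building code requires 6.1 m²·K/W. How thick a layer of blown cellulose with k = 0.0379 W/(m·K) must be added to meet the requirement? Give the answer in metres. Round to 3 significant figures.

ΔR = 6.1 − 0.856 = 5.244 m²·K/W
L = ΔR × k = 5.244 × 0.0379 = 0.1987 m

0.199 m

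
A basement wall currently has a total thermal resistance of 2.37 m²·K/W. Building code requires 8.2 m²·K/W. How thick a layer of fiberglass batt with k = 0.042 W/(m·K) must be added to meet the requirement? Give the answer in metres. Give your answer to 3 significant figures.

ΔR = 8.2 − 2.37 = 5.83 m²·K/W
L = ΔR × k = 5.83 × 0.042 = 0.2449 m

0.245 m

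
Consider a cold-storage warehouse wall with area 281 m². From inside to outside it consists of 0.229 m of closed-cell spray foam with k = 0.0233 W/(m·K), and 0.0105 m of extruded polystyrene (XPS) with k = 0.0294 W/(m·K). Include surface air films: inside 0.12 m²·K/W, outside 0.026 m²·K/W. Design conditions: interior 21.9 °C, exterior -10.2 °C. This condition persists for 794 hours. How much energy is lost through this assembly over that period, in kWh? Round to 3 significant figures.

0.229/0.0233 = 9.828
0.0105/0.0294 = 0.3571
R_total = 0.12 + 9.828 + 0.3571 + 0.026 = 10.33 m²·K/W
Q = 281 × (21.9 − (-10.2)) / 10.33 = 873.1 W
E = 873.1 W × 794 h / 1000 = 693.2 kWh

693 kWh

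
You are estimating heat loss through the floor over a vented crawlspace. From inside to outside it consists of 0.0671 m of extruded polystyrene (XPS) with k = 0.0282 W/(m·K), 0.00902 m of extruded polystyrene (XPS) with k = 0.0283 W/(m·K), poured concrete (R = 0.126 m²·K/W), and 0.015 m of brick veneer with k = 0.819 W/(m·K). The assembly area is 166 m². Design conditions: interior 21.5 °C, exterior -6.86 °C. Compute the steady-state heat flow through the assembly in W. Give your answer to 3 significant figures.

1660 W

0.0671/0.0282 = 2.379
0.00902/0.0283 = 0.3187
0.015/0.819 = 0.01832
R_total = 2.379 + 0.3187 + 0.126 + 0.01832 = 2.842 m²·K/W
Q = A·ΔT/R = 166 × (21.5 − (-6.86)) / 2.842 = 1656 W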